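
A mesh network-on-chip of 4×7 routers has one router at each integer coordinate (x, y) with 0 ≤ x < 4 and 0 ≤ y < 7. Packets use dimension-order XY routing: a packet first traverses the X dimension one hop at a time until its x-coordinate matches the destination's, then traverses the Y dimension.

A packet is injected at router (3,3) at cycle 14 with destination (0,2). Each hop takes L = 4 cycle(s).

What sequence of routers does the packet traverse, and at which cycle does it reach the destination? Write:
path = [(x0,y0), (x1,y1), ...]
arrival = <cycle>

hop 0: (3,3) @ cyc 14
hop 1: (2,3) @ cyc 18  [W]
hop 2: (1,3) @ cyc 22  [W]
hop 3: (0,3) @ cyc 26  [W]
hop 4: (0,2) @ cyc 30  [S]

path = [(3,3), (2,3), (1,3), (0,3), (0,2)]
arrival = 30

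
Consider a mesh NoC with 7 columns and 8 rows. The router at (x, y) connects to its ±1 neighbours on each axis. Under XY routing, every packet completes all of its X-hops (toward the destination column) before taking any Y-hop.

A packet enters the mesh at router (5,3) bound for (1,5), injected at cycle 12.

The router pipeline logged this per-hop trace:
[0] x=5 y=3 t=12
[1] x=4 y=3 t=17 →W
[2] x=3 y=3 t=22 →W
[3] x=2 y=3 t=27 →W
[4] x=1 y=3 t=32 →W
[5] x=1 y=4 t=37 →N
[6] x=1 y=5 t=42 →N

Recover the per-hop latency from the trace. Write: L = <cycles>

Between hops 0 and 1 the cycle counter advances 17 − 12 = 5.
Per-hop latency L = Δcyc = 5.

L = 5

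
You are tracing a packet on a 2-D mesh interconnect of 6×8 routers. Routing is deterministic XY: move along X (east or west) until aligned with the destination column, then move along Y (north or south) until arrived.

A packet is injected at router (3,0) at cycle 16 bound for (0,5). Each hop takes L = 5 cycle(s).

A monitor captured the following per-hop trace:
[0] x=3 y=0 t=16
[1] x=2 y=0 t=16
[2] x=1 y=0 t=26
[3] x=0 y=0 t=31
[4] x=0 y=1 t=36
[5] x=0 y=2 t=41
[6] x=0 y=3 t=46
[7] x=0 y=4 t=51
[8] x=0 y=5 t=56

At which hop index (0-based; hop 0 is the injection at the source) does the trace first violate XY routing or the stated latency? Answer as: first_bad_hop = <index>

first_bad_hop = 1

  1: Δx=-1 Δy=+0 Δt=0 [BAD: Δcyc=0≠L]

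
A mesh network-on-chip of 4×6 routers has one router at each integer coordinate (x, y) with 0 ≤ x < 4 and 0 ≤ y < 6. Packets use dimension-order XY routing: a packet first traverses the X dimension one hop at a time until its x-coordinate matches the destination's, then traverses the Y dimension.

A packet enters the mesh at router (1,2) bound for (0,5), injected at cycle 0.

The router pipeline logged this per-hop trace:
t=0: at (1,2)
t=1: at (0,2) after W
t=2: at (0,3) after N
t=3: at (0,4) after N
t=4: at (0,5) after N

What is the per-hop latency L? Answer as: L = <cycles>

Δcyc across hop 0→1: 1 − 0 = 1.
Each hop adds L, hence L = 1.

L = 1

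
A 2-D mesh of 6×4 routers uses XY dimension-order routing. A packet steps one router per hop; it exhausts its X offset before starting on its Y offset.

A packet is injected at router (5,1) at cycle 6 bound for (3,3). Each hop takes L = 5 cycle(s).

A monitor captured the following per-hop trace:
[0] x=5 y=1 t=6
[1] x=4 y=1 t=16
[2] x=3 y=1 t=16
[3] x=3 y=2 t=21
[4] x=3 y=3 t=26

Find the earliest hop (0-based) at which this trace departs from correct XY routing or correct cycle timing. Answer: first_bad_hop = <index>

  1: Δx=-1 Δy=+0 Δt=10 [BAD: Δcyc=10≠L]

first_bad_hop = 1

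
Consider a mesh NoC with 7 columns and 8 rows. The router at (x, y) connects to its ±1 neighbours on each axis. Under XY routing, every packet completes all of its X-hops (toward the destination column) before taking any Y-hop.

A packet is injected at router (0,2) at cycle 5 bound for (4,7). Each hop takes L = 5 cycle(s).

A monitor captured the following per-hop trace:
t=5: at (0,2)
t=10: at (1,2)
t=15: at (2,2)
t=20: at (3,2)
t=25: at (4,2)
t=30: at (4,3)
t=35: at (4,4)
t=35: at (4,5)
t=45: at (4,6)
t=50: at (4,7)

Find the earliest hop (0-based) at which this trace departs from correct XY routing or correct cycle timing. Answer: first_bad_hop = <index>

first_bad_hop = 7

  1: Δx=+1 Δy=+0 Δt=5 [ok]
  2: Δx=+1 Δy=+0 Δt=5 [ok]
  3: Δx=+1 Δy=+0 Δt=5 [ok]
  4: Δx=+1 Δy=+0 Δt=5 [ok]
  5: Δx=+0 Δy=+1 Δt=5 [ok]
  6: Δx=+0 Δy=+1 Δt=5 [ok]
  7: Δx=+0 Δy=+1 Δt=0 [BAD: Δcyc=0≠L]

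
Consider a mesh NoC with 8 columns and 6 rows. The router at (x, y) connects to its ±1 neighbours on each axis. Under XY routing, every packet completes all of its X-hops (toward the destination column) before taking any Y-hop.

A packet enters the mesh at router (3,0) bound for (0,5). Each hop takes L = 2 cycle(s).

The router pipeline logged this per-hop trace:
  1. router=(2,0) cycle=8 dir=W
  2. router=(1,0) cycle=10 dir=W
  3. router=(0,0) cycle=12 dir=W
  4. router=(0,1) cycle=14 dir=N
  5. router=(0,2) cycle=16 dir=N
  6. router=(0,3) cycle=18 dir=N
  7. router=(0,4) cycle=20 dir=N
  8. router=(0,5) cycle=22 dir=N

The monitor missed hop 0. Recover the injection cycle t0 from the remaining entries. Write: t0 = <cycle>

cyc[1] = 8 and cyc[k] = t0 + k·L for every k.
So t0 = 8 − 1·2 = 6.

t0 = 6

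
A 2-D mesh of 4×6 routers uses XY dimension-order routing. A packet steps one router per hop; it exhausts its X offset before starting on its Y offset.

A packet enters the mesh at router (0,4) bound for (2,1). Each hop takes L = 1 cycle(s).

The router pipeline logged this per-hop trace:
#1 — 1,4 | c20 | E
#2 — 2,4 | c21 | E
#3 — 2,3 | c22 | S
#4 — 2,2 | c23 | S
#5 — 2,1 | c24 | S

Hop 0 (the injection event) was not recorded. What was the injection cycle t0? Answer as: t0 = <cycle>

The first recorded entry is hop 1 at cycle 20.
Subtract one hop: t0 = 20 − 1 = 19.

t0 = 19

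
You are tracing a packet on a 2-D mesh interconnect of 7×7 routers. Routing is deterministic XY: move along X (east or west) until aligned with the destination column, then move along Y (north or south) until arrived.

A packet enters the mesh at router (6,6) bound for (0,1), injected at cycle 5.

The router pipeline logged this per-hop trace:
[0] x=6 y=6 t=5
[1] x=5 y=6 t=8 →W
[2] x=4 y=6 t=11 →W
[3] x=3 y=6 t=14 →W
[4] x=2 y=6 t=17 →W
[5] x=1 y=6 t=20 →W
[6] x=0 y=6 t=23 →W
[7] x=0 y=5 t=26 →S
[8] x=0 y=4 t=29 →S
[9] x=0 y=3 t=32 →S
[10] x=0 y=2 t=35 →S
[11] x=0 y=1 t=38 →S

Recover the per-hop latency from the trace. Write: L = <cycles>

cyc[1] − cyc[0] = 8 − 5 = 3.
That increment is L by definition: L = 3.

L = 3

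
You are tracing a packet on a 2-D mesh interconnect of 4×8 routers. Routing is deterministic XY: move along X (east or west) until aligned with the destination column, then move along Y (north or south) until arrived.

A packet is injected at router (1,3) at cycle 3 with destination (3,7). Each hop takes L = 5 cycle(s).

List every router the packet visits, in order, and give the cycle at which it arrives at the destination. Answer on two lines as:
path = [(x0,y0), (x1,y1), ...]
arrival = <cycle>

path = [(1,3), (2,3), (3,3), (3,4), (3,5), (3,6), (3,7)]
arrival = 33

t=3: at (1,3)
t=8: at (2,3) after E
t=13: at (3,3) after E
t=18: at (3,4) after N
t=23: at (3,5) after N
t=28: at (3,6) after N
t=33: at (3,7) after N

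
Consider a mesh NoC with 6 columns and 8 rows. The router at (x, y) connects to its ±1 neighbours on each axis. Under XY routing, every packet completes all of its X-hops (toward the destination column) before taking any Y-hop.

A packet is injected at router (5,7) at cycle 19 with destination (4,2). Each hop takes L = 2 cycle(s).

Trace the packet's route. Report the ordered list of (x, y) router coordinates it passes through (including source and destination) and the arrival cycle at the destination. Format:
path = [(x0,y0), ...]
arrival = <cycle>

[0] x=5 y=7 t=19
[1] x=4 y=7 t=21 →W
[2] x=4 y=6 t=23 →S
[3] x=4 y=5 t=25 →S
[4] x=4 y=4 t=27 →S
[5] x=4 y=3 t=29 →S
[6] x=4 y=2 t=31 →S

path = [(5,7), (4,7), (4,6), (4,5), (4,4), (4,3), (4,2)]
arrival = 31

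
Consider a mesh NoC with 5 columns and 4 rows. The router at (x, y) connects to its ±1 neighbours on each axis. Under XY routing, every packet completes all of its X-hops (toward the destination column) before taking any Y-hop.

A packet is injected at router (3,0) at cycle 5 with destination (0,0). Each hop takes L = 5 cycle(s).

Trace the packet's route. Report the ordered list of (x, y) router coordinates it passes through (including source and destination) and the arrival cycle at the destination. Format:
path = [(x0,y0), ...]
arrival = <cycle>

src (3,0)  cyc=5
W→(2,0)  cyc=10
W→(1,0)  cyc=15
W→(0,0)  cyc=20

path = [(3,0), (2,0), (1,0), (0,0)]
arrival = 20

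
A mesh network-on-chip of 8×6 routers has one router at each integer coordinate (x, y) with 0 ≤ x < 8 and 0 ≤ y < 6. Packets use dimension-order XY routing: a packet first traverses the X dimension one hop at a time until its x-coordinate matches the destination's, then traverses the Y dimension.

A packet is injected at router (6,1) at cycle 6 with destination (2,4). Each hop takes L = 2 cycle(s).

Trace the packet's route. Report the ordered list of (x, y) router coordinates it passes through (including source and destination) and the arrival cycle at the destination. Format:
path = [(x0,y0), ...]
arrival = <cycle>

  0. router=(6,1) cycle=6 (inject)
  1. router=(5,1) cycle=8 dir=W
  2. router=(4,1) cycle=10 dir=W
  3. router=(3,1) cycle=12 dir=W
  4. router=(2,1) cycle=14 dir=W
  5. router=(2,2) cycle=16 dir=N
  6. router=(2,3) cycle=18 dir=N
  7. router=(2,4) cycle=20 dir=N

path = [(6,1), (5,1), (4,1), (3,1), (2,1), (2,2), (2,3), (2,4)]
arrival = 20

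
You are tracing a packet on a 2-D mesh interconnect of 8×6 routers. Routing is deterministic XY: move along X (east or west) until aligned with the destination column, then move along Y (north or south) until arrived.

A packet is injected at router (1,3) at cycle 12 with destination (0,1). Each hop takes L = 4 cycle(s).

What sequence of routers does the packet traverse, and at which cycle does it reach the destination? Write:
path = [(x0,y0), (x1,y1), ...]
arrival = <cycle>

#0 — 1,3 | c12
#1 — 0,3 | c16 | W
#2 — 0,2 | c20 | S
#3 — 0,1 | c24 | S

path = [(1,3), (0,3), (0,2), (0,1)]
arrival = 24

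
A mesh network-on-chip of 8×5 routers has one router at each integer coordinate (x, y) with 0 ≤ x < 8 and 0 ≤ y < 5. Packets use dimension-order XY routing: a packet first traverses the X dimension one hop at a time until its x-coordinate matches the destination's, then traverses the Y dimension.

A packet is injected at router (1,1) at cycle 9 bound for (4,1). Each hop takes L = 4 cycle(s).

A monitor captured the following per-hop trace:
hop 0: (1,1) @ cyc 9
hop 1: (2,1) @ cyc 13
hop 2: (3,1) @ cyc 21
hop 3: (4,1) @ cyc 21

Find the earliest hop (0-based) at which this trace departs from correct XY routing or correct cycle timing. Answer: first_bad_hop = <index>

first_bad_hop = 2

hop 1: step (+1,+0), +4 cyc — ok
hop 2: step (+1,+0), +8 cyc — BAD: Δcyc=8≠L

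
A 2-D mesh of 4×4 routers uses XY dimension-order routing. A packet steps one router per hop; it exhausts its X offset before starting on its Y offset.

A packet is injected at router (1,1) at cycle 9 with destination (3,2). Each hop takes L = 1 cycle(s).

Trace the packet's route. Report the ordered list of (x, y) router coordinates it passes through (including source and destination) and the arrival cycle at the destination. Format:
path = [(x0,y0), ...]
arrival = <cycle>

hop 0: (1,1) @ cyc 9
hop 1: (2,1) @ cyc 10  [E]
hop 2: (3,1) @ cyc 11  [E]
hop 3: (3,2) @ cyc 12  [N]

path = [(1,1), (2,1), (3,1), (3,2)]
arrival = 12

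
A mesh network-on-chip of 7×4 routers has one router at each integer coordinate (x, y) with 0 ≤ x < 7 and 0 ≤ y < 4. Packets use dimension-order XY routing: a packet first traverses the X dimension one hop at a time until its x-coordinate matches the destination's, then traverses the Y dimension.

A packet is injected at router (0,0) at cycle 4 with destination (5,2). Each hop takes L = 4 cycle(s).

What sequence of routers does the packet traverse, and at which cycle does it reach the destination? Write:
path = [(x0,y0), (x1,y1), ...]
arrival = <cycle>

  0. router=(0,0) cycle=4 (inject)
  1. router=(1,0) cycle=8 dir=E
  2. router=(2,0) cycle=12 dir=E
  3. router=(3,0) cycle=16 dir=E
  4. router=(4,0) cycle=20 dir=E
  5. router=(5,0) cycle=24 dir=E
  6. router=(5,1) cycle=28 dir=N
  7. router=(5,2) cycle=32 dir=N

path = [(0,0), (1,0), (2,0), (3,0), (4,0), (5,0), (5,1), (5,2)]
arrival = 32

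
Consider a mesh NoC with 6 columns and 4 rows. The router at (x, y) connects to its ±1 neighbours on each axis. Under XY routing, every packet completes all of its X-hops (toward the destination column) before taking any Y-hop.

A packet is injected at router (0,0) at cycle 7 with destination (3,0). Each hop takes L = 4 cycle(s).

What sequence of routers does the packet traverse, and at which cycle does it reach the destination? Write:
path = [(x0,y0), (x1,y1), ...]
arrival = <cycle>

path = [(0,0), (1,0), (2,0), (3,0)]
arrival = 19

src (0,0)  cyc=7
E→(1,0)  cyc=11
E→(2,0)  cyc=15
E→(3,0)  cyc=19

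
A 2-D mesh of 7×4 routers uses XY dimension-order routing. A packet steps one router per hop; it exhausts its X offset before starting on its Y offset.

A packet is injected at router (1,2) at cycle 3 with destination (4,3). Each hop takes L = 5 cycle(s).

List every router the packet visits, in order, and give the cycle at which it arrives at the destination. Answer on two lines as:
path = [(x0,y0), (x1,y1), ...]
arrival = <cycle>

path = [(1,2), (2,2), (3,2), (4,2), (4,3)]
arrival = 23

#0 — 1,2 | c3
#1 — 2,2 | c8 | E
#2 — 3,2 | c13 | E
#3 — 4,2 | c18 | E
#4 — 4,3 | c23 | N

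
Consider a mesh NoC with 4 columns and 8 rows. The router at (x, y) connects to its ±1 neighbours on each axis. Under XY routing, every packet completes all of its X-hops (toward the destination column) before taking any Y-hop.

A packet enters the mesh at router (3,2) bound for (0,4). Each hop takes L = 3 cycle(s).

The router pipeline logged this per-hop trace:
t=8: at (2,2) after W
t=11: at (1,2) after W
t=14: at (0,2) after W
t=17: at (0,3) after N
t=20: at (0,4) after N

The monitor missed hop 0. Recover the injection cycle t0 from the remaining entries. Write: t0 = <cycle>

Hop 1 reached at cycle 8; hop k is at t0 + k·L.
Subtract one hop: t0 = 8 − 3 = 5.

t0 = 5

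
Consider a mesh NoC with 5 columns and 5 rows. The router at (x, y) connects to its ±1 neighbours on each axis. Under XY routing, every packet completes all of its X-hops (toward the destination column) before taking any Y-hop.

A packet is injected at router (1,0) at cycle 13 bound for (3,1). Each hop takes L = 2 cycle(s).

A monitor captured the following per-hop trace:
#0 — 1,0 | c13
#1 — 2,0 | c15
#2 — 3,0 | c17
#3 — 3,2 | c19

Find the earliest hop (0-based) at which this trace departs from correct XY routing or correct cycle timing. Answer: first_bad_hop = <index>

first_bad_hop = 3

check 1→ d=(1,0) cyc+2: ok
check 2→ d=(1,0) cyc+2: ok
check 3→ d=(0,2) cyc+2: BAD: non-unit step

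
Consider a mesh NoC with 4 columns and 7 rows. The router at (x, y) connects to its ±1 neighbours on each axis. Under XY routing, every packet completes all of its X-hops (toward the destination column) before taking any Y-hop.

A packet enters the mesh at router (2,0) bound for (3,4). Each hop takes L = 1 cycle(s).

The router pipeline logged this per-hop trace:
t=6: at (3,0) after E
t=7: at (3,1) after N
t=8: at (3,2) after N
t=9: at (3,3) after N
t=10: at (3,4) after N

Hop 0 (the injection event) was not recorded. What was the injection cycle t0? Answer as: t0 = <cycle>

Hop 1 reached at cycle 6; hop k is at t0 + k·L.
t0 = cyc[1] − L = 6 − 1 = 5.

t0 = 5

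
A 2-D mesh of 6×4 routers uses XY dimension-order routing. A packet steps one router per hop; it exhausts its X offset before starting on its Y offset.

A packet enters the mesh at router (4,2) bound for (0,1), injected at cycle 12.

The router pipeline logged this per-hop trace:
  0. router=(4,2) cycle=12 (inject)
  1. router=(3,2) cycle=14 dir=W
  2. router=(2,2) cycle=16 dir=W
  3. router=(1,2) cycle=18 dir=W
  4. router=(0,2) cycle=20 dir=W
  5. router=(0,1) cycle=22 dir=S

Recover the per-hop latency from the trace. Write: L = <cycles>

L = 2

From hop 0 (12) to hop 1 (14): +2 cycles.
Per-hop latency L = Δcyc = 2.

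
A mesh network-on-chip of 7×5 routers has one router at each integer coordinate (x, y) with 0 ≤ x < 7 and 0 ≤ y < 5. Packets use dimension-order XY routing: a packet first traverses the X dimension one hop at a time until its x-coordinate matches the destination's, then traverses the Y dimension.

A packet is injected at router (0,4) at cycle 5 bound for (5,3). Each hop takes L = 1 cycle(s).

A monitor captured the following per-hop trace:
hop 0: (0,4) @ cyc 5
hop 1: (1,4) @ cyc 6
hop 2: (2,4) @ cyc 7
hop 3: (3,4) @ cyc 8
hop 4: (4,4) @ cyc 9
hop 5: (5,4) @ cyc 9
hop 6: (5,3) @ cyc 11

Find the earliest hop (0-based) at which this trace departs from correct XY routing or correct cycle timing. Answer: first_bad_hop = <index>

[1] (+1,+0) / 1c ⇒ ok
[2] (+1,+0) / 1c ⇒ ok
[3] (+1,+0) / 1c ⇒ ok
[4] (+1,+0) / 1c ⇒ ok
[5] (+1,+0) / 0c ⇒ BAD: Δcyc=0≠L

first_bad_hop = 5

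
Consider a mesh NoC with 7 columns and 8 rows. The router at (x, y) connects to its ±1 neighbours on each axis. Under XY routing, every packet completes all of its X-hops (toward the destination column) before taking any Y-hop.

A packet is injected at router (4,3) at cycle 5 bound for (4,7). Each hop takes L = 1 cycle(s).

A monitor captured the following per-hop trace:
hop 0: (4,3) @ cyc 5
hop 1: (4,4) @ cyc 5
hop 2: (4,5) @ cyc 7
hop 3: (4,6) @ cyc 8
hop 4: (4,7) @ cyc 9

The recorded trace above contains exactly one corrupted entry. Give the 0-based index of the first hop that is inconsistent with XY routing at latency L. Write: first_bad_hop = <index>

hop 1: step (+0,+1), +0 cyc — BAD: Δcyc=0≠L

first_bad_hop = 1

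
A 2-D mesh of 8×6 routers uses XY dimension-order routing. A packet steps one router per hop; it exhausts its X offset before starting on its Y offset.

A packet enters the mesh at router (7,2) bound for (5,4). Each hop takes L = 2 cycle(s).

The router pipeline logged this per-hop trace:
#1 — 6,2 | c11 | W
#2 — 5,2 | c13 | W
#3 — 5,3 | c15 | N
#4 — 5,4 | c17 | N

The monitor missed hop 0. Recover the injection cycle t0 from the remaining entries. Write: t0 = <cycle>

At hop 1 the cycle is 11; in general cyc_k = t0 + kL.
So t0 = 11 − 1·2 = 9.

t0 = 9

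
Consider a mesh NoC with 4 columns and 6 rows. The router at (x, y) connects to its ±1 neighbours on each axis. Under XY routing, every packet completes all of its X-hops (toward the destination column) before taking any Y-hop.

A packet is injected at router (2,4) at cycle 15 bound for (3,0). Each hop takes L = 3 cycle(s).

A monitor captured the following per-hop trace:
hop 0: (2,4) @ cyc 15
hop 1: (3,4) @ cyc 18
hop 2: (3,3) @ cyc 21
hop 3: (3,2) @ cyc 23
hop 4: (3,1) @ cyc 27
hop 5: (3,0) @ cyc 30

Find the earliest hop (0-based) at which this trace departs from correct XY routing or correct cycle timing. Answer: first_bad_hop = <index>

  1: Δx=+1 Δy=+0 Δt=3 [ok]
  2: Δx=+0 Δy=-1 Δt=3 [ok]
  3: Δx=+0 Δy=-1 Δt=2 [BAD: Δcyc=2≠L]

first_bad_hop = 3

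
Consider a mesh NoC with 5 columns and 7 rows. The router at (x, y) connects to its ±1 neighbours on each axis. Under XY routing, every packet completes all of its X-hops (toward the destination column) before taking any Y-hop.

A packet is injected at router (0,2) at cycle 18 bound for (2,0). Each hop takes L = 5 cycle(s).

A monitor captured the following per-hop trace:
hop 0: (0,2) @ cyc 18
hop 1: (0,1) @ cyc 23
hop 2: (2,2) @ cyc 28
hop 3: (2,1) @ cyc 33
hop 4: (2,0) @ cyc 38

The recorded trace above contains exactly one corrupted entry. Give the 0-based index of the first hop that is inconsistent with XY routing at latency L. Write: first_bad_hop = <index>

check 1→ d=(0,-1) cyc+5: BAD: Y-move but x=0≠2

first_bad_hop = 1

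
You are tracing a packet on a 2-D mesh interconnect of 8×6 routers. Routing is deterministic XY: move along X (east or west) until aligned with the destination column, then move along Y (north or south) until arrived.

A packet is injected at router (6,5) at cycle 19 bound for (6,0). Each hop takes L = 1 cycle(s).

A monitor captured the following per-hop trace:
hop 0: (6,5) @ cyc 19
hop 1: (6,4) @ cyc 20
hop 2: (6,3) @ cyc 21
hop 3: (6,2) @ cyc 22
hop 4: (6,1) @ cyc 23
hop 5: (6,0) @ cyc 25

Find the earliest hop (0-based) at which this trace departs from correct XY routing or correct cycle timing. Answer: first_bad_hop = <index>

  1: Δx=+0 Δy=-1 Δt=1 [ok]
  2: Δx=+0 Δy=-1 Δt=1 [ok]
  3: Δx=+0 Δy=-1 Δt=1 [ok]
  4: Δx=+0 Δy=-1 Δt=1 [ok]
  5: Δx=+0 Δy=-1 Δt=2 [BAD: Δcyc=2≠L]

first_bad_hop = 5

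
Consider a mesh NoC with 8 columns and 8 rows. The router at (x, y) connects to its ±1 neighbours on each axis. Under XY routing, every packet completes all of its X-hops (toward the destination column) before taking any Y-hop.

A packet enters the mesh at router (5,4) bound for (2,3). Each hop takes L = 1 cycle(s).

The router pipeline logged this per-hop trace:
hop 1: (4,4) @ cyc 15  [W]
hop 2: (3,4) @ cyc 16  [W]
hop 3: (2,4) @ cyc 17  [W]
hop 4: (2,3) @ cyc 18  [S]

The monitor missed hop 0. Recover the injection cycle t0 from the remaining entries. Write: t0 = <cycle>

cyc[1] = 15 and cyc[k] = t0 + k·L for every k.
Subtract one hop: t0 = 15 − 1 = 14.

t0 = 14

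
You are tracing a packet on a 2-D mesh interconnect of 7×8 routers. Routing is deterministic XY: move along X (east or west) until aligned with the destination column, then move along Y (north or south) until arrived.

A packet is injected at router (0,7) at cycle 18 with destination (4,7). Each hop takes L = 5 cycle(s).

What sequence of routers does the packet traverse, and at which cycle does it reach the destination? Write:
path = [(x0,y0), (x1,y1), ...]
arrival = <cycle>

path = [(0,7), (1,7), (2,7), (3,7), (4,7)]
arrival = 38

  0. router=(0,7) cycle=18 (inject)
  1. router=(1,7) cycle=23 dir=E
  2. router=(2,7) cycle=28 dir=E
  3. router=(3,7) cycle=33 dir=E
  4. router=(4,7) cycle=38 dir=E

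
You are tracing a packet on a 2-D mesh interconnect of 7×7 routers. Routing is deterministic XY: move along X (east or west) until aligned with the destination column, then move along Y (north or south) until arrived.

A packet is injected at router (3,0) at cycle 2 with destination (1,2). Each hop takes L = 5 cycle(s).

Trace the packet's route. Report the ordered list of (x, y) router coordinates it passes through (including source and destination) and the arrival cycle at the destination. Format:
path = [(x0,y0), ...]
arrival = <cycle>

  0. router=(3,0) cycle=2 (inject)
  1. router=(2,0) cycle=7 dir=W
  2. router=(1,0) cycle=12 dir=W
  3. router=(1,1) cycle=17 dir=N
  4. router=(1,2) cycle=22 dir=N

path = [(3,0), (2,0), (1,0), (1,1), (1,2)]
arrival = 22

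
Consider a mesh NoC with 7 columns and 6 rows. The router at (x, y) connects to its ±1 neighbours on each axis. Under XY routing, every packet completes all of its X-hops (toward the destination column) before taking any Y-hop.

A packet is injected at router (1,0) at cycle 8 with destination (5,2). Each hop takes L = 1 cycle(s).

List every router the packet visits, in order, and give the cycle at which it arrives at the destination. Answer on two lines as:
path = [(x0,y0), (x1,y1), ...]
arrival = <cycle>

path = [(1,0), (2,0), (3,0), (4,0), (5,0), (5,1), (5,2)]
arrival = 14

  0. router=(1,0) cycle=8 (inject)
  1. router=(2,0) cycle=9 dir=E
  2. router=(3,0) cycle=10 dir=E
  3. router=(4,0) cycle=11 dir=E
  4. router=(5,0) cycle=12 dir=E
  5. router=(5,1) cycle=13 dir=N
  6. router=(5,2) cycle=14 dir=N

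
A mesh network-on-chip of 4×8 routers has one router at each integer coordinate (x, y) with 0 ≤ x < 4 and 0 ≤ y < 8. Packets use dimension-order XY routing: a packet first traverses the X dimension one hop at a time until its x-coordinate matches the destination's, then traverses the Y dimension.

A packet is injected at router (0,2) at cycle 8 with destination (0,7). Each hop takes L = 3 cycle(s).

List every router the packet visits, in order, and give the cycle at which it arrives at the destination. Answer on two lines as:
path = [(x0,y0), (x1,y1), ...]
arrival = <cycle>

#0 — 0,2 | c8
#1 — 0,3 | c11 | N
#2 — 0,4 | c14 | N
#3 — 0,5 | c17 | N
#4 — 0,6 | c20 | N
#5 — 0,7 | c23 | N

path = [(0,2), (0,3), (0,4), (0,5), (0,6), (0,7)]
arrival = 23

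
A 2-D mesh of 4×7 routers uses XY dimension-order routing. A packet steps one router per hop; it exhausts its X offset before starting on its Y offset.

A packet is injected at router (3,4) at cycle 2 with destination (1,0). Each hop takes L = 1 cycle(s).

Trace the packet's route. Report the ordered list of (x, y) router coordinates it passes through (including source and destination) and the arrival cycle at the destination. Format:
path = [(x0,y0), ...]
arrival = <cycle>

[0] x=3 y=4 t=2
[1] x=2 y=4 t=3 →W
[2] x=1 y=4 t=4 →W
[3] x=1 y=3 t=5 →S
[4] x=1 y=2 t=6 →S
[5] x=1 y=1 t=7 →S
[6] x=1 y=0 t=8 →S

path = [(3,4), (2,4), (1,4), (1,3), (1,2), (1,1), (1,0)]
arrival = 8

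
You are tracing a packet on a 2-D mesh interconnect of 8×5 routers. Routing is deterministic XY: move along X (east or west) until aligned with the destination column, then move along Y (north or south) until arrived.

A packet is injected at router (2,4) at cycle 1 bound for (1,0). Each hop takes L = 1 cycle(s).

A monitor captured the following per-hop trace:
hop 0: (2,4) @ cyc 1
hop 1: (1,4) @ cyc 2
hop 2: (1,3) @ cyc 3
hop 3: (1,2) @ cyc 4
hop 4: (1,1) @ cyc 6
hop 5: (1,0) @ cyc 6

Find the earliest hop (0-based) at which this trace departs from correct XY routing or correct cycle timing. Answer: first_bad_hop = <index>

first_bad_hop = 4

check 1→ d=(-1,0) cyc+1: ok
check 2→ d=(0,-1) cyc+1: ok
check 3→ d=(0,-1) cyc+1: ok
check 4→ d=(0,-1) cyc+2: BAD: Δcyc=2≠L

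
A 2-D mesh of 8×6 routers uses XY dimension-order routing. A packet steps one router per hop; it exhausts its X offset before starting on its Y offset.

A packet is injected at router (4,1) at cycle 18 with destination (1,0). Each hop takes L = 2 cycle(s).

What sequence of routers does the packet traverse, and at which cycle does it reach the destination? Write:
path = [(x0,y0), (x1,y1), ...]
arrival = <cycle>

path = [(4,1), (3,1), (2,1), (1,1), (1,0)]
arrival = 26

[0] x=4 y=1 t=18
[1] x=3 y=1 t=20 →W
[2] x=2 y=1 t=22 →W
[3] x=1 y=1 t=24 →W
[4] x=1 y=0 t=26 →S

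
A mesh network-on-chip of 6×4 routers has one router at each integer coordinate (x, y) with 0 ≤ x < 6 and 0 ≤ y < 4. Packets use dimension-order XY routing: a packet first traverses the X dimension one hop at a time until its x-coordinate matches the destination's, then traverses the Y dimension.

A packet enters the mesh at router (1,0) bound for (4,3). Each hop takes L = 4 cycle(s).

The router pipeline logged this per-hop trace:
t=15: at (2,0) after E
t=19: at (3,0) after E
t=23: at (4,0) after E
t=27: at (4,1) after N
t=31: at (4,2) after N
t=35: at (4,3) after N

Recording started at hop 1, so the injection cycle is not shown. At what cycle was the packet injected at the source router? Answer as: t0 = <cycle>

t0 = 11

Hop 1 reached at cycle 15; hop k is at t0 + k·L.
t0 = cyc[1] − L = 15 − 4 = 11.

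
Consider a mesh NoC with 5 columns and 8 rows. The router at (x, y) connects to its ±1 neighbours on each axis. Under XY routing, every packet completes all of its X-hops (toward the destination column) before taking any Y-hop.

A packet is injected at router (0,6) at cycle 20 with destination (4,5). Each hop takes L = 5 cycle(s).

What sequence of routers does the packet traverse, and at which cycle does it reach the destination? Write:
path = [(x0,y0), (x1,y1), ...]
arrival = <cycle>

path = [(0,6), (1,6), (2,6), (3,6), (4,6), (4,5)]
arrival = 45

  0. router=(0,6) cycle=20 (inject)
  1. router=(1,6) cycle=25 dir=E
  2. router=(2,6) cycle=30 dir=E
  3. router=(3,6) cycle=35 dir=E
  4. router=(4,6) cycle=40 dir=E
  5. router=(4,5) cycle=45 dir=S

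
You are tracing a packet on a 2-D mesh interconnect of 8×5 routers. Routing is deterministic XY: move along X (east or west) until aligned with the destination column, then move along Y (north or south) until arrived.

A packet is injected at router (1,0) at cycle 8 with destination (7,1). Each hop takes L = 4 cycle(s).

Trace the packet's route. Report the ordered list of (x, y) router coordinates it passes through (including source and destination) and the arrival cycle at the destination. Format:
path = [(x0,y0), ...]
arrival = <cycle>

  0. router=(1,0) cycle=8 (inject)
  1. router=(2,0) cycle=12 dir=E
  2. router=(3,0) cycle=16 dir=E
  3. router=(4,0) cycle=20 dir=E
  4. router=(5,0) cycle=24 dir=E
  5. router=(6,0) cycle=28 dir=E
  6. router=(7,0) cycle=32 dir=E
  7. router=(7,1) cycle=36 dir=N

path = [(1,0), (2,0), (3,0), (4,0), (5,0), (6,0), (7,0), (7,1)]
arrival = 36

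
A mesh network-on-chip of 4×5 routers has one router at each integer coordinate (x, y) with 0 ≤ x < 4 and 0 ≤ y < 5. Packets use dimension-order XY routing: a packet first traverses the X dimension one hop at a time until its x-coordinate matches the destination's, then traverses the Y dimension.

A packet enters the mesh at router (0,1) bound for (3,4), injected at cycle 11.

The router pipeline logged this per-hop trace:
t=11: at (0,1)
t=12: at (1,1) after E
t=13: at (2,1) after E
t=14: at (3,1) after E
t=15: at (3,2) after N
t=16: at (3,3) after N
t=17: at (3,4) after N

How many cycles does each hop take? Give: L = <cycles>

L = 1

From hop 0 (11) to hop 1 (12): +1 cycles.
One hop costs L cycles, so L = 1.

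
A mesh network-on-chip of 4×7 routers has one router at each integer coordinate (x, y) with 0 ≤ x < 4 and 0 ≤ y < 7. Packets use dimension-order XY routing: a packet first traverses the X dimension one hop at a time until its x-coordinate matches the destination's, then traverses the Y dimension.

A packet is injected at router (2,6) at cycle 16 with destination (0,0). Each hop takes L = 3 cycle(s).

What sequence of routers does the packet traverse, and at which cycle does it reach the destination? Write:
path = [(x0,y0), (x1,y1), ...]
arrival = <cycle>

t=16: at (2,6)
t=19: at (1,6) after W
t=22: at (0,6) after W
t=25: at (0,5) after S
t=28: at (0,4) after S
t=31: at (0,3) after S
t=34: at (0,2) after S
t=37: at (0,1) after S
t=40: at (0,0) after S

path = [(2,6), (1,6), (0,6), (0,5), (0,4), (0,3), (0,2), (0,1), (0,0)]
arrival = 40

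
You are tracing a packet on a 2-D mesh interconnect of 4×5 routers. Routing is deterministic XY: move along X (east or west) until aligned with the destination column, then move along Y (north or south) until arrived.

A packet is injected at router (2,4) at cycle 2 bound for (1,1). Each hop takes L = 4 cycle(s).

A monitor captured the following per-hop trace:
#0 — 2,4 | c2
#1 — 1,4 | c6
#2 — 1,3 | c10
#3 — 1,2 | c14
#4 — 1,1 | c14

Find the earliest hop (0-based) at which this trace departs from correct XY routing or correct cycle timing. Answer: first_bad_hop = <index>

first_bad_hop = 4

check 1→ d=(-1,0) cyc+4: ok
check 2→ d=(0,-1) cyc+4: ok
check 3→ d=(0,-1) cyc+4: ok
check 4→ d=(0,-1) cyc+0: BAD: Δcyc=0≠L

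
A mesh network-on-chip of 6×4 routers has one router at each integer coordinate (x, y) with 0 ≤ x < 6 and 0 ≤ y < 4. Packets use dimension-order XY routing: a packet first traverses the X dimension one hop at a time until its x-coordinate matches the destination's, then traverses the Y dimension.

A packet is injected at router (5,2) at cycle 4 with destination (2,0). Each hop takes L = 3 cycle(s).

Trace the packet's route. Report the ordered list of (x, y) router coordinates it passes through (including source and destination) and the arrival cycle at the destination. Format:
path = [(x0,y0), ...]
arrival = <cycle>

[0] x=5 y=2 t=4
[1] x=4 y=2 t=7 →W
[2] x=3 y=2 t=10 →W
[3] x=2 y=2 t=13 →W
[4] x=2 y=1 t=16 →S
[5] x=2 y=0 t=19 →S

path = [(5,2), (4,2), (3,2), (2,2), (2,1), (2,0)]
arrival = 19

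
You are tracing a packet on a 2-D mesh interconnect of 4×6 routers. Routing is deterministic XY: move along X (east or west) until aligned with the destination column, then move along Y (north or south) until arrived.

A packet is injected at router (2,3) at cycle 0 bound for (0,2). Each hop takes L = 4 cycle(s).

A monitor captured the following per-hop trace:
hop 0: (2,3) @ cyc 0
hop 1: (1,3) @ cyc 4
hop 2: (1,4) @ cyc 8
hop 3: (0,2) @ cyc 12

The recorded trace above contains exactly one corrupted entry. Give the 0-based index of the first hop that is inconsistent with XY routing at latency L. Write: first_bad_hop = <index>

first_bad_hop = 2

  1: Δx=-1 Δy=+0 Δt=4 [ok]
  2: Δx=+0 Δy=+1 Δt=4 [BAD: Y-move but x=1≠0]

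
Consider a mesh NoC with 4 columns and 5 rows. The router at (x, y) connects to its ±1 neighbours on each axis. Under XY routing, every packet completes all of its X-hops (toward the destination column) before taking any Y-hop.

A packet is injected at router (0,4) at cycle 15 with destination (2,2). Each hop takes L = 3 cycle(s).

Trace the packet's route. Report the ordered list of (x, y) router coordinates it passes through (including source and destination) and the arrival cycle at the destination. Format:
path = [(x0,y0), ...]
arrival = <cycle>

path = [(0,4), (1,4), (2,4), (2,3), (2,2)]
arrival = 27

[0] x=0 y=4 t=15
[1] x=1 y=4 t=18 →E
[2] x=2 y=4 t=21 →E
[3] x=2 y=3 t=24 →S
[4] x=2 y=2 t=27 →S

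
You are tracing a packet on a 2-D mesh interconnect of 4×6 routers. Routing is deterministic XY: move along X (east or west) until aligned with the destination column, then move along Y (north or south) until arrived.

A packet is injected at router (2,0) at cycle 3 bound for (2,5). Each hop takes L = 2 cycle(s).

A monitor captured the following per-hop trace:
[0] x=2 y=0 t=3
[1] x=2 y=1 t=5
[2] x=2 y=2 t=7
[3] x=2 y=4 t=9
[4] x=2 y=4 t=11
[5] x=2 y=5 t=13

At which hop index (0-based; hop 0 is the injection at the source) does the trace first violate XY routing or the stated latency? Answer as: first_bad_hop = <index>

[1] (+0,+1) / 2c ⇒ ok
[2] (+0,+1) / 2c ⇒ ok
[3] (+0,+2) / 2c ⇒ BAD: non-unit step

first_bad_hop = 3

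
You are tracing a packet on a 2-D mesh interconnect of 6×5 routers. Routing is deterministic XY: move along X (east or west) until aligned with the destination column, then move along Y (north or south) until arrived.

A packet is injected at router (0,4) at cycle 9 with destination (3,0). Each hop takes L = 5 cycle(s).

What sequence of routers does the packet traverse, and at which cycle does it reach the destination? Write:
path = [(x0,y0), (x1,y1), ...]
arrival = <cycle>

  0. router=(0,4) cycle=9 (inject)
  1. router=(1,4) cycle=14 dir=E
  2. router=(2,4) cycle=19 dir=E
  3. router=(3,4) cycle=24 dir=E
  4. router=(3,3) cycle=29 dir=S
  5. router=(3,2) cycle=34 dir=S
  6. router=(3,1) cycle=39 dir=S
  7. router=(3,0) cycle=44 dir=S

path = [(0,4), (1,4), (2,4), (3,4), (3,3), (3,2), (3,1), (3,0)]
arrival = 44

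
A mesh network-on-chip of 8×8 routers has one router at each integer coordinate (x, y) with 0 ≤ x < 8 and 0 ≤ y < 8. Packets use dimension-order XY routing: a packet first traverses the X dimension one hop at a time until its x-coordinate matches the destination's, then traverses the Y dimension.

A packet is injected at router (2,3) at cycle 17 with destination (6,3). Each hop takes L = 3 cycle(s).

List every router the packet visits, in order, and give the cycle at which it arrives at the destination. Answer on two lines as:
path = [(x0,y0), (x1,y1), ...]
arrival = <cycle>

path = [(2,3), (3,3), (4,3), (5,3), (6,3)]
arrival = 29

hop 0: (2,3) @ cyc 17
hop 1: (3,3) @ cyc 20  [E]
hop 2: (4,3) @ cyc 23  [E]
hop 3: (5,3) @ cyc 26  [E]
hop 4: (6,3) @ cyc 29  [E]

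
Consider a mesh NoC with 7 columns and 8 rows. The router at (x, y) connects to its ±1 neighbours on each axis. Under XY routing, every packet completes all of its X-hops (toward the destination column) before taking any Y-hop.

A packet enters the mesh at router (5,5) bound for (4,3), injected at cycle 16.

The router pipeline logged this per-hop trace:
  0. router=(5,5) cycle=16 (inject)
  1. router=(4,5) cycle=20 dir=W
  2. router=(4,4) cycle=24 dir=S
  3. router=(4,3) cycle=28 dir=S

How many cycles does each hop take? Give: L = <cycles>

From hop 0 (16) to hop 1 (20): +4 cycles.
That increment is L by definition: L = 4.

L = 4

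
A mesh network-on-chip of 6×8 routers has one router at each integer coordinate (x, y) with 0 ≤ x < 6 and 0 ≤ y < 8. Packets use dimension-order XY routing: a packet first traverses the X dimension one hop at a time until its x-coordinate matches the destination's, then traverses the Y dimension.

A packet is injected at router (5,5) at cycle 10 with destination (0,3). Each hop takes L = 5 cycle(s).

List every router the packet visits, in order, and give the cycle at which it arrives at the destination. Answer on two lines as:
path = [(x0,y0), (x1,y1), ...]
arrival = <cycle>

path = [(5,5), (4,5), (3,5), (2,5), (1,5), (0,5), (0,4), (0,3)]
arrival = 45

hop 0: (5,5) @ cyc 10
hop 1: (4,5) @ cyc 15  [W]
hop 2: (3,5) @ cyc 20  [W]
hop 3: (2,5) @ cyc 25  [W]
hop 4: (1,5) @ cyc 30  [W]
hop 5: (0,5) @ cyc 35  [W]
hop 6: (0,4) @ cyc 40  [S]
hop 7: (0,3) @ cyc 45  [S]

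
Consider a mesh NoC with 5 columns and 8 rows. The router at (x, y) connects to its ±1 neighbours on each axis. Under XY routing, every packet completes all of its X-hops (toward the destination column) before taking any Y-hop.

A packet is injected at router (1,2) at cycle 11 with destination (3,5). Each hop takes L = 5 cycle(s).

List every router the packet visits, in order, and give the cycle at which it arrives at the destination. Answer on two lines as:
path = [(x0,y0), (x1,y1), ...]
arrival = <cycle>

path = [(1,2), (2,2), (3,2), (3,3), (3,4), (3,5)]
arrival = 36

src (1,2)  cyc=11
E→(2,2)  cyc=16
E→(3,2)  cyc=21
N→(3,3)  cyc=26
N→(3,4)  cyc=31
N→(3,5)  cyc=36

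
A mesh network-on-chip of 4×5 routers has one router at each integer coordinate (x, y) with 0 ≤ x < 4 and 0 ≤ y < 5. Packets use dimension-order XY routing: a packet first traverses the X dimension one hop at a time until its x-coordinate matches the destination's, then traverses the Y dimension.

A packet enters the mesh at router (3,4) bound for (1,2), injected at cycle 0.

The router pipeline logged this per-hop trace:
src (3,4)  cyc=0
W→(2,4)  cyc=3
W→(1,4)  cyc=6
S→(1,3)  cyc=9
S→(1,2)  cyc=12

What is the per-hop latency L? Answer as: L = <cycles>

From hop 0 (0) to hop 1 (3): +3 cycles.
Per-hop latency L = Δcyc = 3.

L = 3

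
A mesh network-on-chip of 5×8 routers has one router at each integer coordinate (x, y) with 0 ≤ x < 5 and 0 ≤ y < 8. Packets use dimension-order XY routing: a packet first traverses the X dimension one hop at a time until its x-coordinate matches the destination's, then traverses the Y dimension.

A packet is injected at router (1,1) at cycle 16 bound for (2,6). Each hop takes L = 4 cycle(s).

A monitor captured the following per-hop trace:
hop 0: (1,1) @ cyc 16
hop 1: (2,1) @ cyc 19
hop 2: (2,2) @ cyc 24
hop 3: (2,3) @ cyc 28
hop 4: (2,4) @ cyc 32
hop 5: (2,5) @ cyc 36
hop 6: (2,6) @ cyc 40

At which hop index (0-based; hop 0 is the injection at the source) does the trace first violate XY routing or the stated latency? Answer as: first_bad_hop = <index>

first_bad_hop = 1

hop 1: step (+1,+0), +3 cyc — BAD: Δcyc=3≠L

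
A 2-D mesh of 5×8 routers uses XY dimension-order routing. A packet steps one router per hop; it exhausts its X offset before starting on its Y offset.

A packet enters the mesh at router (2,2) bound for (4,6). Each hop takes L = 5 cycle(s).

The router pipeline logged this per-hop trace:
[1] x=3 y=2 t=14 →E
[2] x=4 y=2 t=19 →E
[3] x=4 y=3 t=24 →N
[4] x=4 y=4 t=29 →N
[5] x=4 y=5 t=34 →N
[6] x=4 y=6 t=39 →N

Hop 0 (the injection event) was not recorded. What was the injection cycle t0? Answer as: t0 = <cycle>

t0 = 9

The first recorded entry is hop 1 at cycle 14.
Therefore t0 = 14 − L = 9.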